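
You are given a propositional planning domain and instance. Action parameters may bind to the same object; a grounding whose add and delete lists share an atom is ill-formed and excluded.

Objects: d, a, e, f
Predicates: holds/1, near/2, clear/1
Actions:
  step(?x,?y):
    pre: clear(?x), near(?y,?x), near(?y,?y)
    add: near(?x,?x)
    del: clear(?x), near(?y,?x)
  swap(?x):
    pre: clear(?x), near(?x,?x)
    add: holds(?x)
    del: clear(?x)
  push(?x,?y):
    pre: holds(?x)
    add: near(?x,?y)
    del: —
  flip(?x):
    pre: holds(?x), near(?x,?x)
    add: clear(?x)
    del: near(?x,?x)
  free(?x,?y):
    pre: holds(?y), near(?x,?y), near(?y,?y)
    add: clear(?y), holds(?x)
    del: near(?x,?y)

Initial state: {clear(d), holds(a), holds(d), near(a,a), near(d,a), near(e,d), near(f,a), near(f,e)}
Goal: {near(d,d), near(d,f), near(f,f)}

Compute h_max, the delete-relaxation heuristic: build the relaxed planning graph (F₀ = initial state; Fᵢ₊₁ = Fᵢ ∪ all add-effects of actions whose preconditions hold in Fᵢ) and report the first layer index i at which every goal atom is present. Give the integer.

F0 = init (8 atoms)
F1 = F0 ∪ {clear(a), holds(f), near(a,d), near(a,e), near(a,f), near(d,d), near(d,e), near(d,f)}  (16 atoms)
F2 = F1 ∪ {holds(e), near(f,d), near(f,f)}  (19 atoms)
goal ⊆ F2  ⇒  h_max = 2

2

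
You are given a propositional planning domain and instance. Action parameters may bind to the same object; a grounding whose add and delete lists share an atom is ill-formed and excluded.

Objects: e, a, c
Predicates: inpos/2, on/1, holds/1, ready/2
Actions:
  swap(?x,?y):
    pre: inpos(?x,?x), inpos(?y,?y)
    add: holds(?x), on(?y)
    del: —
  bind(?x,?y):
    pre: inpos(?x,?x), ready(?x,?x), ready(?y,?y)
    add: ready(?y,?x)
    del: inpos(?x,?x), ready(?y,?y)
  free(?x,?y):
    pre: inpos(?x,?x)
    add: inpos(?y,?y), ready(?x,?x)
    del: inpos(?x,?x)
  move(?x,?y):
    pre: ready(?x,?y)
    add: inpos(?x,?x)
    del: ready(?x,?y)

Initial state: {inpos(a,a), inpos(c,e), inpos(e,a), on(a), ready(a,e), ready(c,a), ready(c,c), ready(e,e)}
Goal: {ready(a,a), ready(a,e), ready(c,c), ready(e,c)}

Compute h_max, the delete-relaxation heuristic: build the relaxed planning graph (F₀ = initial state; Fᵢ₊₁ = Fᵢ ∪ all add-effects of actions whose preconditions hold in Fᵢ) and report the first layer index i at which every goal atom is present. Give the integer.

F0 = init (8 atoms)
F1 = F0 ∪ {holds(a), inpos(c,c), inpos(e,e), ready(a,a)}  (12 atoms)
F2 = F1 ∪ {holds(c), holds(e), on(c), on(e), ready(a,c), ready(c,e), ready(e,a), ready(e,c)}  (20 atoms)
goal ⊆ F2  ⇒  h_max = 2

2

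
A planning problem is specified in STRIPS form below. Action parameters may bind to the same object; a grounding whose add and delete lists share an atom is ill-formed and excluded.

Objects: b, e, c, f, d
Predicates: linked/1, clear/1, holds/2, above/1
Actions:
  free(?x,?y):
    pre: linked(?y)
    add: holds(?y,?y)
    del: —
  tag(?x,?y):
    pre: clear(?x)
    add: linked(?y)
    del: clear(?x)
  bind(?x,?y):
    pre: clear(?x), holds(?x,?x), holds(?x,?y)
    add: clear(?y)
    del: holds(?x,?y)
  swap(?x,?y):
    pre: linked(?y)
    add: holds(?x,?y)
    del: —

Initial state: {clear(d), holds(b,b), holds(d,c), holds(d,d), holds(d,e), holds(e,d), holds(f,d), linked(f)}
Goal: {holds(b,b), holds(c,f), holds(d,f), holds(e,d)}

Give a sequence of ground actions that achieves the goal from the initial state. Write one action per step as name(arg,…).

1. swap(c,f)  →  {clear(d), holds(b,b), holds(c,f), holds(d,c), holds(d,d), holds(d,e), holds(e,d), holds(f,d), linked(f)}
2. swap(d,f)  →  {clear(d), holds(b,b), holds(c,f), holds(d,c), holds(d,d), holds(d,e), holds(d,f), holds(e,d), holds(f,d), linked(f)}

swap(c,f); swap(d,f)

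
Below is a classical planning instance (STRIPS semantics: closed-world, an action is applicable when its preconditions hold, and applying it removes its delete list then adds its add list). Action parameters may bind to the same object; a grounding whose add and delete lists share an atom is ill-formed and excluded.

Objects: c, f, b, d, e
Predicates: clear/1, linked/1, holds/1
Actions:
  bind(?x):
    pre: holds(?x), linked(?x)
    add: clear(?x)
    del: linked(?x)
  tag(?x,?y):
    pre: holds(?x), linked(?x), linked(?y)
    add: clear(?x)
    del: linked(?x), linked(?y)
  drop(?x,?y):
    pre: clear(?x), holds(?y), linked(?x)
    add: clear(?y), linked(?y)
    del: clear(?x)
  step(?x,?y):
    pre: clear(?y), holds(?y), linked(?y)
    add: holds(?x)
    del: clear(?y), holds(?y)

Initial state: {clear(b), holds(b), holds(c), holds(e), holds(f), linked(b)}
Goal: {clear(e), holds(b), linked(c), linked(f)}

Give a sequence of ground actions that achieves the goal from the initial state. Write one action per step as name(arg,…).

1. drop(b,c)  →  {clear(c), holds(b), holds(c), holds(e), holds(f), linked(b), linked(c)}
2. drop(c,f)  →  {clear(f), holds(b), holds(c), holds(e), holds(f), linked(b), linked(c), linked(f)}
3. drop(f,e)  →  {clear(e), holds(b), holds(c), holds(e), holds(f), linked(b), linked(c), linked(e), linked(f)}

drop(b,c); drop(c,f); drop(f,e)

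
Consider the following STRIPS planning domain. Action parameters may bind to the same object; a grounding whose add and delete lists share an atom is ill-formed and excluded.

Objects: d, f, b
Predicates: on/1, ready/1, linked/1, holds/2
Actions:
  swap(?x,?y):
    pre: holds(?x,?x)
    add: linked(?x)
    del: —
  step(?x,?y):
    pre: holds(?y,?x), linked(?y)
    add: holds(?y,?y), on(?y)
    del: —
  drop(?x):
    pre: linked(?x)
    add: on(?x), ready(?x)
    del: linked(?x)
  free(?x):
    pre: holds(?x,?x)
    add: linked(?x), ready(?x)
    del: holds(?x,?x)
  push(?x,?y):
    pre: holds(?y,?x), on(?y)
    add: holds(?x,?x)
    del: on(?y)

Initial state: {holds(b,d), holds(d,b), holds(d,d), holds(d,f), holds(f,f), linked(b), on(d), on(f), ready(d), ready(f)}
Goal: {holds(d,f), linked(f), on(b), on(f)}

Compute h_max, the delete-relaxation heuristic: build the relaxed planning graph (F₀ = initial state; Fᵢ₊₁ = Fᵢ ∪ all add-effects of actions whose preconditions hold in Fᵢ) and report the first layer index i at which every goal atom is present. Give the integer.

F0 = init (10 atoms)
F1 = F0 ∪ {holds(b,b), linked(d), linked(f), on(b), ready(b)}  (15 atoms)
goal ⊆ F1  ⇒  h_max = 1

1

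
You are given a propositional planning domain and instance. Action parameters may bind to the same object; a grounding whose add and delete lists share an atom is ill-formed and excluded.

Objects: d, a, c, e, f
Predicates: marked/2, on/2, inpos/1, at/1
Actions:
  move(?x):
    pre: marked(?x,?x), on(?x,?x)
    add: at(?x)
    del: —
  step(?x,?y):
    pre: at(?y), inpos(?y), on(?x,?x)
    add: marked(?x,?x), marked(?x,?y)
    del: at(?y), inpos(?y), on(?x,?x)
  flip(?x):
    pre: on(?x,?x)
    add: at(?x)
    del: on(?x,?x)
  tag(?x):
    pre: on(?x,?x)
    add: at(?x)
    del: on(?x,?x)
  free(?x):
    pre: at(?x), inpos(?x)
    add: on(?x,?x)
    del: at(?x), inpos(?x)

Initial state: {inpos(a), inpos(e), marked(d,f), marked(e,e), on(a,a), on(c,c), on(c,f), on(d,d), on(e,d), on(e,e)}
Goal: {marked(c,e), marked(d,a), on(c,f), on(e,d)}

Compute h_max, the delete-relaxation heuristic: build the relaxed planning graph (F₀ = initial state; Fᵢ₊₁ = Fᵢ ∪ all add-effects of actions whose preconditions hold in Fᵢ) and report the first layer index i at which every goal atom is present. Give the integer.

F0 = init (10 atoms)
F1 = F0 ∪ {at(a), at(c), at(d), at(e)}  (14 atoms)
F2 = F1 ∪ {marked(a,a), marked(a,e), marked(c,a), marked(c,c), marked(c,e), marked(d,a), marked(d,d), marked(d,e), marked(e,a)}  (23 atoms)
goal ⊆ F2  ⇒  h_max = 2

2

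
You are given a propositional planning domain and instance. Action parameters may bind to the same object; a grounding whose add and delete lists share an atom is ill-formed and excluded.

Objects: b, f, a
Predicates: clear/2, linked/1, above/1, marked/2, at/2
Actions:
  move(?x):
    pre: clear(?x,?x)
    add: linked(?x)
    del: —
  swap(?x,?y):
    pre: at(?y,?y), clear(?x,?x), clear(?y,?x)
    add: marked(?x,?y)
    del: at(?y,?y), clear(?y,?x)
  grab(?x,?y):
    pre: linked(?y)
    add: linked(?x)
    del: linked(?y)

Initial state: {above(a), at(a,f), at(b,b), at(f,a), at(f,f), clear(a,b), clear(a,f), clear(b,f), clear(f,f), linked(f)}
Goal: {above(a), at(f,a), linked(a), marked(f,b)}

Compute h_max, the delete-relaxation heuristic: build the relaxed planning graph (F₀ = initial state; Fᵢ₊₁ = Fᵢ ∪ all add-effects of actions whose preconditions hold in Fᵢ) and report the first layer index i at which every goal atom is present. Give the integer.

F0 = init (10 atoms)
F1 = F0 ∪ {linked(a), linked(b), marked(f,b), marked(f,f)}  (14 atoms)
goal ⊆ F1  ⇒  h_max = 1

1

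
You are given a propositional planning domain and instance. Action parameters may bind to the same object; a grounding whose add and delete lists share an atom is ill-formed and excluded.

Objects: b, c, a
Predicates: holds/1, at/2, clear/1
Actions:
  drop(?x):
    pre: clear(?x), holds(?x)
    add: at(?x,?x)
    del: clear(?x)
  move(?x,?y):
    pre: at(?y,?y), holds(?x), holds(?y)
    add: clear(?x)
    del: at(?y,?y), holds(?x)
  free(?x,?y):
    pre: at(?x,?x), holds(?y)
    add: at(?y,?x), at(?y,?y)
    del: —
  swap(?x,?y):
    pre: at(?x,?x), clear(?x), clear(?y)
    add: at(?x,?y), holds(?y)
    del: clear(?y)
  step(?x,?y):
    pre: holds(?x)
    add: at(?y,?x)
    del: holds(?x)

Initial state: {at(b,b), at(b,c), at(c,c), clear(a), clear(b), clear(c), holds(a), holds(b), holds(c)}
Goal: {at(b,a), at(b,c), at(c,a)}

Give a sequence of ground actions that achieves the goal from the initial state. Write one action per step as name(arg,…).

1. swap(b,a)  →  {at(b,a), at(b,b), at(b,c), at(c,c), clear(b), clear(c), holds(a), holds(b), holds(c)}
2. step(a,c)  →  {at(b,a), at(b,b), at(b,c), at(c,a), at(c,c), clear(b), clear(c), holds(b), holds(c)}

swap(b,a); step(a,c)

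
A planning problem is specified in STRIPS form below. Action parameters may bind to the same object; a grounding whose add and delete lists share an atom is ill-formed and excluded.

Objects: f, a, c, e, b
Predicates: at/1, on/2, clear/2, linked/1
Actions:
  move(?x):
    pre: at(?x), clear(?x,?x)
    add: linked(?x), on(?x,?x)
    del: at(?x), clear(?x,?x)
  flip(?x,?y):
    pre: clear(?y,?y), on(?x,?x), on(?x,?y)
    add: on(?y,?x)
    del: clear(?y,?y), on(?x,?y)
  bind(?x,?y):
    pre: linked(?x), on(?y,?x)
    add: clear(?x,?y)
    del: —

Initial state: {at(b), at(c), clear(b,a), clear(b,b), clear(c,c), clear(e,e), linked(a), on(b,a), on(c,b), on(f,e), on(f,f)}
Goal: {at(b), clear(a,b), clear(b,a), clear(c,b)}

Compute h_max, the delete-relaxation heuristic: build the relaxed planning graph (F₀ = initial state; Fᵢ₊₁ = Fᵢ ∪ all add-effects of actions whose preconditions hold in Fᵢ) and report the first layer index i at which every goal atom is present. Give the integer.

F0 = init (11 atoms)
F1 = F0 ∪ {clear(a,b), linked(b), linked(c), on(b,b), on(c,c), on(e,f)}  (17 atoms)
F2 = F1 ∪ {clear(b,c), on(b,c)}  (19 atoms)
F3 = F2 ∪ {clear(c,b)}  (20 atoms)
goal ⊆ F3  ⇒  h_max = 3

3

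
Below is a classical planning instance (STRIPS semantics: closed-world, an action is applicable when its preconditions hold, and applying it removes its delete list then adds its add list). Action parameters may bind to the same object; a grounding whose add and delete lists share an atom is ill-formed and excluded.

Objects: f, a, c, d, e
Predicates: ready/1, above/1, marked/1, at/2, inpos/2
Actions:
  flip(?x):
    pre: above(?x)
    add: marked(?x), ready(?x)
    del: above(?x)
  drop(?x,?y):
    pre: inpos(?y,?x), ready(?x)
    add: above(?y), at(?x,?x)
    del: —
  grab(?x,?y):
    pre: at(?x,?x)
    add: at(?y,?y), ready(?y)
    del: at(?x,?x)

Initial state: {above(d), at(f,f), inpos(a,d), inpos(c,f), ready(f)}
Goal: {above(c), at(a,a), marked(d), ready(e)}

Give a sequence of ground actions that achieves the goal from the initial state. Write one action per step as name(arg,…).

flip(d); drop(f,c); grab(f,e); grab(e,a)

1. flip(d)  →  {at(f,f), inpos(a,d), inpos(c,f), marked(d), ready(d), ready(f)}
2. drop(f,c)  →  {above(c), at(f,f), inpos(a,d), inpos(c,f), marked(d), ready(d), ready(f)}
3. grab(f,e)  →  {above(c), at(e,e), inpos(a,d), inpos(c,f), marked(d), ready(d), ready(e), ready(f)}
4. grab(e,a)  →  {above(c), at(a,a), inpos(a,d), inpos(c,f), marked(d), ready(a), ready(d), ready(e), ready(f)}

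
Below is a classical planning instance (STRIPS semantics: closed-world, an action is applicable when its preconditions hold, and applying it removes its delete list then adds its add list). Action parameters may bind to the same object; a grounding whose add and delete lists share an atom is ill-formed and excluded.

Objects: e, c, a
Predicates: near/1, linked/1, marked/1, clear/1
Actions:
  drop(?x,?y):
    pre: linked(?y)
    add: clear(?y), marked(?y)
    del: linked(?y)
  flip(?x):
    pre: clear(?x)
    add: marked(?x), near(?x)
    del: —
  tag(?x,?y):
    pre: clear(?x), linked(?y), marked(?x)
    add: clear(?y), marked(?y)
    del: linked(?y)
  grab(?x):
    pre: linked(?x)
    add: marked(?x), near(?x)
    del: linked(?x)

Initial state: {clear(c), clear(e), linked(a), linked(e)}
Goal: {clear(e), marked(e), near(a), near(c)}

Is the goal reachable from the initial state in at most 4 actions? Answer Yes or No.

1. drop(e,e)  →  {clear(c), clear(e), linked(a), marked(e)}
2. flip(c)  →  {clear(c), clear(e), linked(a), marked(c), marked(e), near(c)}
3. grab(a)  →  {clear(c), clear(e), marked(a), marked(c), marked(e), near(a), near(c)}
optimal plan length = 3; 3 ≤ 4

Yes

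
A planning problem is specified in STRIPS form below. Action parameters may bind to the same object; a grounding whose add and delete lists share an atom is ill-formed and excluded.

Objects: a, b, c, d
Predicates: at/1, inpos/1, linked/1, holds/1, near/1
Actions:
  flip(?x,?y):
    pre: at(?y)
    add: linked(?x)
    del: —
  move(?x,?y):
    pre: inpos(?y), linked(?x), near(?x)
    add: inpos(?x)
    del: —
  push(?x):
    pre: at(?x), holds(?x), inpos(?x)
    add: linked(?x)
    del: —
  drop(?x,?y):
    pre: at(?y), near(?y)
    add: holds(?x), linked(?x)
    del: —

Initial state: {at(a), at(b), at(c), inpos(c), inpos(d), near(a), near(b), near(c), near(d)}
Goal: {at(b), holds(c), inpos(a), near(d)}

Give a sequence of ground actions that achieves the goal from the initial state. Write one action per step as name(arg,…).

flip(a,a); move(a,c); drop(c,a)

1. flip(a,a)  →  {at(a), at(b), at(c), inpos(c), inpos(d), linked(a), near(a), near(b), near(c), near(d)}
2. move(a,c)  →  {at(a), at(b), at(c), inpos(a), inpos(c), inpos(d), linked(a), near(a), near(b), near(c), near(d)}
3. drop(c,a)  →  {at(a), at(b), at(c), holds(c), inpos(a), inpos(c), inpos(d), linked(a), linked(c), near(a), near(b), near(c), near(d)}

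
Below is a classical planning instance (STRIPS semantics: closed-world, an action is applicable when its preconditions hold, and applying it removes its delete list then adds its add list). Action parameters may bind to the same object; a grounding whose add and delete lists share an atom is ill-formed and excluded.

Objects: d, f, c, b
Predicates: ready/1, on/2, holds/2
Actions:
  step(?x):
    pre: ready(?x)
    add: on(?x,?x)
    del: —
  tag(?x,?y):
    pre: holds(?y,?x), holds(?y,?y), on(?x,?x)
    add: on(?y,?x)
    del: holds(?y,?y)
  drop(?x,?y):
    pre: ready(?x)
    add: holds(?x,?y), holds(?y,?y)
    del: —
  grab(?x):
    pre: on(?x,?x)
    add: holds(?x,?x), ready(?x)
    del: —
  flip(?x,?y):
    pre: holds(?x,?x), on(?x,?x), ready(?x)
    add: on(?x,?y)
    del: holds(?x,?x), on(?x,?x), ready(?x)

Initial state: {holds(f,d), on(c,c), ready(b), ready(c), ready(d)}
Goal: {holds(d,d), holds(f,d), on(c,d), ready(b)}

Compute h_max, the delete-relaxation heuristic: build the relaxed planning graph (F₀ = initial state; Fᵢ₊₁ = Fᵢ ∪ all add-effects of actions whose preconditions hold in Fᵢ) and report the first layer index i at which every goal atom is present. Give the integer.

F0 = init (5 atoms)
F1 = F0 ∪ {holds(b,b), holds(b,c), holds(b,d), holds(b,f), holds(c,b), holds(c,c), holds(c,d), holds(c,f), holds(d,b), holds(d,c), holds(d,d), holds(d,f), holds(f,f), on(b,b), on(d,d)}  (20 atoms)
F2 = F1 ∪ {on(b,c), on(b,d), on(b,f), on(c,b), on(c,d), on(c,f), on(d,b), on(d,c), on(d,f), on(f,d)}  (30 atoms)
goal ⊆ F2  ⇒  h_max = 2

2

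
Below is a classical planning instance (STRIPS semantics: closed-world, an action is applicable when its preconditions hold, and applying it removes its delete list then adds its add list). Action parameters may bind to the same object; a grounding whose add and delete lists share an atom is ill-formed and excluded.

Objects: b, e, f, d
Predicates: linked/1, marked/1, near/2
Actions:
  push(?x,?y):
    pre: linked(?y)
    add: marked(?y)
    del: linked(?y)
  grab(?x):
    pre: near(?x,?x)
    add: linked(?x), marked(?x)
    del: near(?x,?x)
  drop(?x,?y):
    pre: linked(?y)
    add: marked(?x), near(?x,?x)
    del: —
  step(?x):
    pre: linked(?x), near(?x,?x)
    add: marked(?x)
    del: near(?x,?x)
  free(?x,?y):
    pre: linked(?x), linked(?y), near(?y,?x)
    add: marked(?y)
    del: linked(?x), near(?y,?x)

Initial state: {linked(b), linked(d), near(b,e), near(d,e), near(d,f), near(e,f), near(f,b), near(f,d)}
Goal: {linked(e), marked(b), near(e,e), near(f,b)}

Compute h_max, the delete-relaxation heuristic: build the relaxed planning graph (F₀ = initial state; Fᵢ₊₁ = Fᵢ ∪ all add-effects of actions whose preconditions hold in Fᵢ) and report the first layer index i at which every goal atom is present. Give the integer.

F0 = init (8 atoms)
F1 = F0 ∪ {marked(b), marked(d), marked(e), marked(f), near(b,b), near(d,d), near(e,e), near(f,f)}  (16 atoms)
F2 = F1 ∪ {linked(e), linked(f)}  (18 atoms)
goal ⊆ F2  ⇒  h_max = 2

2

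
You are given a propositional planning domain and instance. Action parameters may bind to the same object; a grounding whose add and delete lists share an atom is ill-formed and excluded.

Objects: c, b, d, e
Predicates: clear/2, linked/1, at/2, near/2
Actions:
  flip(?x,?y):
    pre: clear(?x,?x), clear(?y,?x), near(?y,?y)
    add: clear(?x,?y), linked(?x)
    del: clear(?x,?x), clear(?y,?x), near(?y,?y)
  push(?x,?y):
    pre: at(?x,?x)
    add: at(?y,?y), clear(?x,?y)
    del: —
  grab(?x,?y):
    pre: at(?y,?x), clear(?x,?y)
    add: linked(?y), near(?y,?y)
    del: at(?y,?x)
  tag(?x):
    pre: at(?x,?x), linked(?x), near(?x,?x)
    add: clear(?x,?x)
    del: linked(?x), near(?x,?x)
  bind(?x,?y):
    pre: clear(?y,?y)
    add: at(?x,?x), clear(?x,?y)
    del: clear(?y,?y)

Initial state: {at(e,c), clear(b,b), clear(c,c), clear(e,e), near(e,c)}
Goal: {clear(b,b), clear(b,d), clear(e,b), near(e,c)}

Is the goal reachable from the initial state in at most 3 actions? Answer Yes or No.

1. bind(e,c)  →  {at(e,c), at(e,e), clear(b,b), clear(e,c), clear(e,e), near(e,c)}
2. push(e,b)  →  {at(b,b), at(e,c), at(e,e), clear(b,b), clear(e,b), clear(e,c), clear(e,e), near(e,c)}
3. push(b,d)  →  {at(b,b), at(d,d), at(e,c), at(e,e), clear(b,b), clear(b,d), clear(e,b), clear(e,c), clear(e,e), near(e,c)}
optimal plan length = 3; 3 ≤ 3

Yes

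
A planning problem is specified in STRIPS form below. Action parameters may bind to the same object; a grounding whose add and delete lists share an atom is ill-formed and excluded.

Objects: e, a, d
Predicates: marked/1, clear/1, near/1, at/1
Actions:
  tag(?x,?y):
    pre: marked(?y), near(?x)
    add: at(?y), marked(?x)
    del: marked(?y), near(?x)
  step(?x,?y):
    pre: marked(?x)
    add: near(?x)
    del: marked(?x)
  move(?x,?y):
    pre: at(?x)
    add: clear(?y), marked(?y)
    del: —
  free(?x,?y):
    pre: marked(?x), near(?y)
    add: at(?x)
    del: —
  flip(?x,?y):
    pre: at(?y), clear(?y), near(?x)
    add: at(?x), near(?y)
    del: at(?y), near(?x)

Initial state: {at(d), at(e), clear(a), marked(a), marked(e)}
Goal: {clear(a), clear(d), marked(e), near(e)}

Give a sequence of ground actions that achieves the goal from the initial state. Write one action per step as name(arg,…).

1. step(e,e)  →  {at(d), at(e), clear(a), marked(a), near(e)}
2. move(e,e)  →  {at(d), at(e), clear(a), clear(e), marked(a), marked(e), near(e)}
3. move(e,d)  →  {at(d), at(e), clear(a), clear(d), clear(e), marked(a), marked(d), marked(e), near(e)}

step(e,e); move(e,e); move(e,d)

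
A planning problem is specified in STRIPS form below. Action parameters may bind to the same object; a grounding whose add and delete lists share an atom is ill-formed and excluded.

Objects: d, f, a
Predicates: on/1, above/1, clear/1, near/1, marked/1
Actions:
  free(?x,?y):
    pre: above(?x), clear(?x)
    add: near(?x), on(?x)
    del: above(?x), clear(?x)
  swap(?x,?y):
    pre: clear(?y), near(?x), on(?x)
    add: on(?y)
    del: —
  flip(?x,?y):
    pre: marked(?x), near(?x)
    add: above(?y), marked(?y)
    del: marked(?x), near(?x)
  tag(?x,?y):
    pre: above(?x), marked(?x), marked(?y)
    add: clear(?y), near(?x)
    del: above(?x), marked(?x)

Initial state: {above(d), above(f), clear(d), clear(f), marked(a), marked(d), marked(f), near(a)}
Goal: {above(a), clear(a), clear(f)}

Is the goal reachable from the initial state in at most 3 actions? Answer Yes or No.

1. free(d,d)  →  {above(f), clear(f), marked(a), marked(d), marked(f), near(a), near(d), on(d)}
2. flip(d,a)  →  {above(a), above(f), clear(f), marked(a), marked(f), near(a), on(d)}
3. tag(f,a)  →  {above(a), clear(a), clear(f), marked(a), near(a), near(f), on(d)}
optimal plan length = 3; 3 ≤ 3

Yes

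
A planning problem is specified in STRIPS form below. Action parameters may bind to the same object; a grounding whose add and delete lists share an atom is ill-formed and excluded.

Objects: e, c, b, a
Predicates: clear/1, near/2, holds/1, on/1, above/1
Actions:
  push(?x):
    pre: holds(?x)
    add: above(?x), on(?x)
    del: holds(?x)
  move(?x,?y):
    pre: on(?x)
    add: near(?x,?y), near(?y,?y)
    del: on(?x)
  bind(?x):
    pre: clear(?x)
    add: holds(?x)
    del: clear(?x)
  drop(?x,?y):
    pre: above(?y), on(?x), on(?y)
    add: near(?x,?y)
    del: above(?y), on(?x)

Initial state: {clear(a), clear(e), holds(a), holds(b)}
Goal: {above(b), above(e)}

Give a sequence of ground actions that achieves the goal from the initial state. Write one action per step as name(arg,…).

push(b); bind(e); push(e)

1. push(b)  →  {above(b), clear(a), clear(e), holds(a), on(b)}
2. bind(e)  →  {above(b), clear(a), holds(a), holds(e), on(b)}
3. push(e)  →  {above(b), above(e), clear(a), holds(a), on(b), on(e)}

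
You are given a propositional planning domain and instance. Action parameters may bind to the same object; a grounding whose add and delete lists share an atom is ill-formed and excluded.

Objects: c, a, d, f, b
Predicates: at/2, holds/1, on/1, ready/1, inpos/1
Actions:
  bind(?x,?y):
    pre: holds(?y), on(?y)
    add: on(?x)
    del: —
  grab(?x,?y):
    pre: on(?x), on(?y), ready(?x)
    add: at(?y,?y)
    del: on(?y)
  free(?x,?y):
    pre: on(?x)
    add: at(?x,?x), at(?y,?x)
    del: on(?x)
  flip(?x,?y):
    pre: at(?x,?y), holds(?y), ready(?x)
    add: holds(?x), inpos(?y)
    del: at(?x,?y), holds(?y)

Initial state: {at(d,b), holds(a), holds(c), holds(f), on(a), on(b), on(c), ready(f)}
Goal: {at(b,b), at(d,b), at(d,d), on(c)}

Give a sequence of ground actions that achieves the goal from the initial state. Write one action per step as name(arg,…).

bind(d,c); free(d,c); free(b,c)

1. bind(d,c)  →  {at(d,b), holds(a), holds(c), holds(f), on(a), on(b), on(c), on(d), ready(f)}
2. free(d,c)  →  {at(c,d), at(d,b), at(d,d), holds(a), holds(c), holds(f), on(a), on(b), on(c), ready(f)}
3. free(b,c)  →  {at(b,b), at(c,b), at(c,d), at(d,b), at(d,d), holds(a), holds(c), holds(f), on(a), on(c), ready(f)}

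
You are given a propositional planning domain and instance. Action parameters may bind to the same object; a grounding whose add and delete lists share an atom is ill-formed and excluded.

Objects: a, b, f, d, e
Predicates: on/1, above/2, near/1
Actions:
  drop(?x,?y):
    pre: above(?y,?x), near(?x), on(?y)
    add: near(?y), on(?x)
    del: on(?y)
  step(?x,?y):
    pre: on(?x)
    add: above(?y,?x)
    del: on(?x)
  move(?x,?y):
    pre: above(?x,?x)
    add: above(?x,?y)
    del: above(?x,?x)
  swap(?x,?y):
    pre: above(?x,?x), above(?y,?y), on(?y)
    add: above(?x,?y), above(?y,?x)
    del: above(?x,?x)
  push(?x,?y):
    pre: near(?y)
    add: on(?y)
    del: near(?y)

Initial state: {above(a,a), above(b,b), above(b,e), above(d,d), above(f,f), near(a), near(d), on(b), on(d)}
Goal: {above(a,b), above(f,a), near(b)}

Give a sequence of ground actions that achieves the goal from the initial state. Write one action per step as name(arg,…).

1. move(f,a)  →  {above(a,a), above(b,b), above(b,e), above(d,d), above(f,a), near(a), near(d), on(b), on(d)}
2. swap(a,b)  →  {above(a,b), above(b,a), above(b,b), above(b,e), above(d,d), above(f,a), near(a), near(d), on(b), on(d)}
3. drop(a,b)  →  {above(a,b), above(b,a), above(b,b), above(b,e), above(d,d), above(f,a), near(a), near(b), near(d), on(a), on(d)}

move(f,a); swap(a,b); drop(a,b)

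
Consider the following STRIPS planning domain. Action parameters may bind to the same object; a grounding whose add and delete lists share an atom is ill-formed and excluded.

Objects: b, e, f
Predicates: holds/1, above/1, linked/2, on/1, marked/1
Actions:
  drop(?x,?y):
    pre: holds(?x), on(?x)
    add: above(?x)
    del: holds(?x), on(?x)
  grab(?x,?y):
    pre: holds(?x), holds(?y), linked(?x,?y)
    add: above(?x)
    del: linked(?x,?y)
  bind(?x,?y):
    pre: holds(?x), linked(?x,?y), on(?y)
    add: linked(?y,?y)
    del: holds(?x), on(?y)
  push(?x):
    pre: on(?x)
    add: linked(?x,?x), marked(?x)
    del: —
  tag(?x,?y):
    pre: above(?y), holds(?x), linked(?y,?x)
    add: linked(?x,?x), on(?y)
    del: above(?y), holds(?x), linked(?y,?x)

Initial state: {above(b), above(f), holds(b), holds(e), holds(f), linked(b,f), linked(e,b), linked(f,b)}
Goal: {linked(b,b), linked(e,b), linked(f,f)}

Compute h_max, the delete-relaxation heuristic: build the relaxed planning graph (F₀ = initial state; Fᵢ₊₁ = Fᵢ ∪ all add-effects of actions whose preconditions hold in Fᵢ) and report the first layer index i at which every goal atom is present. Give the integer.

1

F0 = init (8 atoms)
F1 = F0 ∪ {above(e), linked(b,b), linked(f,f), on(b), on(f)}  (13 atoms)
goal ⊆ F1  ⇒  h_max = 1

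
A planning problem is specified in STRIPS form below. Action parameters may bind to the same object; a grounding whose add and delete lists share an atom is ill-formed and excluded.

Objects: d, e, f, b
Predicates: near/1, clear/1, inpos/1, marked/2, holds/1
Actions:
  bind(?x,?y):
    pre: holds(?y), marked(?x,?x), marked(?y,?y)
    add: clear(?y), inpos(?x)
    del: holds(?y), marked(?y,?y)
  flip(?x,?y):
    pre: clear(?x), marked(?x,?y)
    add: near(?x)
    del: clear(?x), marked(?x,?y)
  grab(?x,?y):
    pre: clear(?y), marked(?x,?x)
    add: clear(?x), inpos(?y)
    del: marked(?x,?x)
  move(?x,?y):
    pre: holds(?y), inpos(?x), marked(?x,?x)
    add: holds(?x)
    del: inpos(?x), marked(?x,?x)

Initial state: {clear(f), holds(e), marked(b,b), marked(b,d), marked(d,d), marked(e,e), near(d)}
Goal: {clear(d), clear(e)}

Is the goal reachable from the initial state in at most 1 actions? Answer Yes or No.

1. bind(d,e)  →  {clear(e), clear(f), inpos(d), marked(b,b), marked(b,d), marked(d,d), near(d)}
2. grab(d,e)  →  {clear(d), clear(e), clear(f), inpos(d), inpos(e), marked(b,b), marked(b,d), near(d)}
optimal plan length = 2; 2 > 1

No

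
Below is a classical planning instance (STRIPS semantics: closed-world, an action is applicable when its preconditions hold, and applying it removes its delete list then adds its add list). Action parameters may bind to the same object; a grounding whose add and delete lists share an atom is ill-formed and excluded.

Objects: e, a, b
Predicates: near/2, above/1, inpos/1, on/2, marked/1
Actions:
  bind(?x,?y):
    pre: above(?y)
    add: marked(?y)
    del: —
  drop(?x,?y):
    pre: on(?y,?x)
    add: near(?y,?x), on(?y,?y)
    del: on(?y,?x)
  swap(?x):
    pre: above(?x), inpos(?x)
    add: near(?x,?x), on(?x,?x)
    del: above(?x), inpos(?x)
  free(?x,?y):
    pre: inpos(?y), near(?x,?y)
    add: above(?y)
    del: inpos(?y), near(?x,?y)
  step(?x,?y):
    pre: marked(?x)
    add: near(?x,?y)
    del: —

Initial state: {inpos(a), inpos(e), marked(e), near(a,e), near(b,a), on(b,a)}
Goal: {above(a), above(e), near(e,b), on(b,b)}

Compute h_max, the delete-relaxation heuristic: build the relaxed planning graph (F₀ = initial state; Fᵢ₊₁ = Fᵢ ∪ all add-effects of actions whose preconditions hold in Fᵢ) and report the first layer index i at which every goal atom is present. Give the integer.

F0 = init (6 atoms)
F1 = F0 ∪ {above(a), above(e), near(e,a), near(e,b), near(e,e), on(b,b)}  (12 atoms)
goal ⊆ F1  ⇒  h_max = 1

1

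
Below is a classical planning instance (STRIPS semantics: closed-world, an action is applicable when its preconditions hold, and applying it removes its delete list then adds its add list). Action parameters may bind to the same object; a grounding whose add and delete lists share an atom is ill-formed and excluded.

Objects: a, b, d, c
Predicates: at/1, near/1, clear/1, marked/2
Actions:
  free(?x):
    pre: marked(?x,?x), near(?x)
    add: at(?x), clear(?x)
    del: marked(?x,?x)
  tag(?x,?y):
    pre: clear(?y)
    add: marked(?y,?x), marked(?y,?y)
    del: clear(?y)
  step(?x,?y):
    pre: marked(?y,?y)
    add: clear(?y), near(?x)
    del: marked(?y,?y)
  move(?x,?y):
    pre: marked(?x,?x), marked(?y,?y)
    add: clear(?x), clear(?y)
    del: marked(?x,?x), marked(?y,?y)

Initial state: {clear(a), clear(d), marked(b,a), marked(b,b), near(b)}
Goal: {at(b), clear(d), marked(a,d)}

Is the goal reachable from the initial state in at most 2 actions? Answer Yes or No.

1. free(b)  →  {at(b), clear(a), clear(b), clear(d), marked(b,a), near(b)}
2. tag(d,a)  →  {at(b), clear(b), clear(d), marked(a,a), marked(a,d), marked(b,a), near(b)}
optimal plan length = 2; 2 ≤ 2

Yes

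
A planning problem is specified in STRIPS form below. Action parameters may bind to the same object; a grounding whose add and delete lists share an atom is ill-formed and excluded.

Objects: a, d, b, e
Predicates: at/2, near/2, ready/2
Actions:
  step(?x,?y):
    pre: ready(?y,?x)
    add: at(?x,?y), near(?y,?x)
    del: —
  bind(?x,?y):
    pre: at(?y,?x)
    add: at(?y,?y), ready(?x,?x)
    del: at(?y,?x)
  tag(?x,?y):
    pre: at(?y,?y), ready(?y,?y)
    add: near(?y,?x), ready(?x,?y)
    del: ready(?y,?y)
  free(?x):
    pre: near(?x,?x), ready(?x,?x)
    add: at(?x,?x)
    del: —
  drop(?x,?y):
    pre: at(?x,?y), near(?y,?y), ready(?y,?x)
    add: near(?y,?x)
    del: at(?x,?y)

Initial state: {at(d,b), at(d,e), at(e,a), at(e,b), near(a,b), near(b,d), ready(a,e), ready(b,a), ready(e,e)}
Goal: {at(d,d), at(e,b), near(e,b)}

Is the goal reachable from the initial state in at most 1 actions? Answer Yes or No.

No

1. step(e,e)  →  {at(d,b), at(d,e), at(e,a), at(e,b), at(e,e), near(a,b), near(b,d), near(e,e), ready(a,e), ready(b,a), ready(e,e)}
2. bind(b,d)  →  {at(d,d), at(d,e), at(e,a), at(e,b), at(e,e), near(a,b), near(b,d), near(e,e), ready(a,e), ready(b,a), ready(b,b), ready(e,e)}
3. tag(b,e)  →  {at(d,d), at(d,e), at(e,a), at(e,b), at(e,e), near(a,b), near(b,d), near(e,b), near(e,e), ready(a,e), ready(b,a), ready(b,b), ready(b,e)}
optimal plan length = 3; 3 > 1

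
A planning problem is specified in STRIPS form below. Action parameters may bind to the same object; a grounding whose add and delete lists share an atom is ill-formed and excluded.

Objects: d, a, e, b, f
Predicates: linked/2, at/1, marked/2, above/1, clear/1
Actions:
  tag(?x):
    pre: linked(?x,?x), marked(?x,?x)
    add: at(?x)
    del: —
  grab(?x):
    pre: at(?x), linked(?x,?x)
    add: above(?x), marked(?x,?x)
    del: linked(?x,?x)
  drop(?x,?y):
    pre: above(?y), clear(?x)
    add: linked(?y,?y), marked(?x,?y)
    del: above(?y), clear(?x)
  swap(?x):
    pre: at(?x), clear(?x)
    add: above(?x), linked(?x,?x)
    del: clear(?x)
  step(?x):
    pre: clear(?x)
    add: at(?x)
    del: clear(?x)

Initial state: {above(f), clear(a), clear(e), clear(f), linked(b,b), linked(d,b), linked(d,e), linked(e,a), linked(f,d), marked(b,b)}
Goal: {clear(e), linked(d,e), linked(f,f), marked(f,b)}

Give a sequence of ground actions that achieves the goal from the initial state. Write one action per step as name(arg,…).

1. tag(b)  →  {above(f), at(b), clear(a), clear(e), clear(f), linked(b,b), linked(d,b), linked(d,e), linked(e,a), linked(f,d), marked(b,b)}
2. grab(b)  →  {above(b), above(f), at(b), clear(a), clear(e), clear(f), linked(d,b), linked(d,e), linked(e,a), linked(f,d), marked(b,b)}
3. drop(a,f)  →  {above(b), at(b), clear(e), clear(f), linked(d,b), linked(d,e), linked(e,a), linked(f,d), linked(f,f), marked(a,f), marked(b,b)}
4. drop(f,b)  →  {at(b), clear(e), linked(b,b), linked(d,b), linked(d,e), linked(e,a), linked(f,d), linked(f,f), marked(a,f), marked(b,b), marked(f,b)}

tag(b); grab(b); drop(a,f); drop(f,b)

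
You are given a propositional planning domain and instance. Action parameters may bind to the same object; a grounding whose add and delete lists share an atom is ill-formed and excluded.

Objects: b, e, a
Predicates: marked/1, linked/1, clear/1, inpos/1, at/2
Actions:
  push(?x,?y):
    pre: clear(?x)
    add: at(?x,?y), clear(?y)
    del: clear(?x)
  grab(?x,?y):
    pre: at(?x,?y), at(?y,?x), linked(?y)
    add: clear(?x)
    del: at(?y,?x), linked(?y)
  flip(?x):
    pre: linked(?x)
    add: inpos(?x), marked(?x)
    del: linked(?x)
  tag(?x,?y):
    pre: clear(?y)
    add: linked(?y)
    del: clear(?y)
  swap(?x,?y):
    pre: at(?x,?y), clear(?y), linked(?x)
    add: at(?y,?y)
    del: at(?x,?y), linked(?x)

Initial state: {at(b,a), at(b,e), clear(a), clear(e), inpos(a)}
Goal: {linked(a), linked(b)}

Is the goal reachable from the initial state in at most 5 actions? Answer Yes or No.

Yes

1. push(e,b)  →  {at(b,a), at(b,e), at(e,b), clear(a), clear(b), inpos(a)}
2. tag(b,b)  →  {at(b,a), at(b,e), at(e,b), clear(a), inpos(a), linked(b)}
3. tag(b,a)  →  {at(b,a), at(b,e), at(e,b), inpos(a), linked(a), linked(b)}
optimal plan length = 3; 3 ≤ 5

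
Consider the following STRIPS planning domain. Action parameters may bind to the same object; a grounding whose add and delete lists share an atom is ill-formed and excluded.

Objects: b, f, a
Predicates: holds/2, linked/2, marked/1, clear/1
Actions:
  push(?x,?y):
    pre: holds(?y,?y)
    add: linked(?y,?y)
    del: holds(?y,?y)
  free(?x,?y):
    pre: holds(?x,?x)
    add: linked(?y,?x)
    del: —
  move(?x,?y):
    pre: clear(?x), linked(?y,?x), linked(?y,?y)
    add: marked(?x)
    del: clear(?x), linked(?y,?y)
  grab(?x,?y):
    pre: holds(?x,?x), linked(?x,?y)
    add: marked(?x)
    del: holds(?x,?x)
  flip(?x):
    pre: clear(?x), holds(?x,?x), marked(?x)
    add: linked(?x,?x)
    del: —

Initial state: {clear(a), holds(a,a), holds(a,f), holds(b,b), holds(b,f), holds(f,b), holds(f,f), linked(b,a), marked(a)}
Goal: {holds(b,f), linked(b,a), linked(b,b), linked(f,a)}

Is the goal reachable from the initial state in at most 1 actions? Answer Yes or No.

1. push(b,b)  →  {clear(a), holds(a,a), holds(a,f), holds(b,f), holds(f,b), holds(f,f), linked(b,a), linked(b,b), marked(a)}
2. free(a,f)  →  {clear(a), holds(a,a), holds(a,f), holds(b,f), holds(f,b), holds(f,f), linked(b,a), linked(b,b), linked(f,a), marked(a)}
optimal plan length = 2; 2 > 1

No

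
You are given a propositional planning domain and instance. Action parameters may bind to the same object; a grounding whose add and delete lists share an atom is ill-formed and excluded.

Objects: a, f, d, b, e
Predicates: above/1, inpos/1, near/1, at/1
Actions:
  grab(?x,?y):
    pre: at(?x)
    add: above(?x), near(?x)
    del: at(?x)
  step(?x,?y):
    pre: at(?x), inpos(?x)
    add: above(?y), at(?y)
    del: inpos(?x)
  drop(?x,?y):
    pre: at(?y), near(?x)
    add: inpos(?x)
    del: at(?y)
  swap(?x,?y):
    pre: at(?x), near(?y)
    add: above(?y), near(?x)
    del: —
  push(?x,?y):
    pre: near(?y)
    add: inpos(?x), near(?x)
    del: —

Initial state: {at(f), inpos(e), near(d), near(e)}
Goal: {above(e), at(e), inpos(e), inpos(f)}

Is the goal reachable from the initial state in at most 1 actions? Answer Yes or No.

1. push(f,d)  →  {at(f), inpos(e), inpos(f), near(d), near(e), near(f)}
2. step(f,e)  →  {above(e), at(e), at(f), inpos(e), near(d), near(e), near(f)}
3. drop(f,f)  →  {above(e), at(e), inpos(e), inpos(f), near(d), near(e), near(f)}
optimal plan length = 3; 3 > 1

No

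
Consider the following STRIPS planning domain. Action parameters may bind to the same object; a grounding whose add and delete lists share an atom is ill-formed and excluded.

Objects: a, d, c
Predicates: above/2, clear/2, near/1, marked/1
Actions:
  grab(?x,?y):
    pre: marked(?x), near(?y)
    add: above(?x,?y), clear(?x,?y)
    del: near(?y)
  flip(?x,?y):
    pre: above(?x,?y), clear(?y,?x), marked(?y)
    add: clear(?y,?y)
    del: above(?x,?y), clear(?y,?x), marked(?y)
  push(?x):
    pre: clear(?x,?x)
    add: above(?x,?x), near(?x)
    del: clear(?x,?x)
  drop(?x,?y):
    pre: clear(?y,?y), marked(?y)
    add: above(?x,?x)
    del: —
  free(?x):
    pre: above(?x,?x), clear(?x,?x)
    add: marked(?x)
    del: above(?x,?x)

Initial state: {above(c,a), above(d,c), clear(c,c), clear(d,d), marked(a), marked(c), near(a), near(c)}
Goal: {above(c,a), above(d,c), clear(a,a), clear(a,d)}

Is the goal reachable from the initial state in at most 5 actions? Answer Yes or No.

1. grab(a,a)  →  {above(a,a), above(c,a), above(d,c), clear(a,a), clear(c,c), clear(d,d), marked(a), marked(c), near(c)}
2. push(d)  →  {above(a,a), above(c,a), above(d,c), above(d,d), clear(a,a), clear(c,c), marked(a), marked(c), near(c), near(d)}
3. grab(a,d)  →  {above(a,a), above(a,d), above(c,a), above(d,c), above(d,d), clear(a,a), clear(a,d), clear(c,c), marked(a), marked(c), near(c)}
optimal plan length = 3; 3 ≤ 5

Yes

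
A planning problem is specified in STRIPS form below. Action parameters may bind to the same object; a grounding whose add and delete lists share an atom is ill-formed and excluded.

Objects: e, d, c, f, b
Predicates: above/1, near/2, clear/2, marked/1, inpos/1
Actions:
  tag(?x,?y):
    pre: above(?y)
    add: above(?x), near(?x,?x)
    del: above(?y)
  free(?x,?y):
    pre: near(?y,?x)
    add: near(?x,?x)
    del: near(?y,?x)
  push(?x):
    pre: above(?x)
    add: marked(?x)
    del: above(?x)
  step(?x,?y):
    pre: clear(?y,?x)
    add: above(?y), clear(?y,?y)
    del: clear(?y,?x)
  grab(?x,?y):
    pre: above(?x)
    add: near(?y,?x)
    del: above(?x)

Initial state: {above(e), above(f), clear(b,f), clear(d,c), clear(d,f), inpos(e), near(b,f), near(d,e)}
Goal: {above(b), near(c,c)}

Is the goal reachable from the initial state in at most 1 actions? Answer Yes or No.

1. tag(c,e)  →  {above(c), above(f), clear(b,f), clear(d,c), clear(d,f), inpos(e), near(b,f), near(c,c), near(d,e)}
2. tag(b,c)  →  {above(b), above(f), clear(b,f), clear(d,c), clear(d,f), inpos(e), near(b,b), near(b,f), near(c,c), near(d,e)}
optimal plan length = 2; 2 > 1

No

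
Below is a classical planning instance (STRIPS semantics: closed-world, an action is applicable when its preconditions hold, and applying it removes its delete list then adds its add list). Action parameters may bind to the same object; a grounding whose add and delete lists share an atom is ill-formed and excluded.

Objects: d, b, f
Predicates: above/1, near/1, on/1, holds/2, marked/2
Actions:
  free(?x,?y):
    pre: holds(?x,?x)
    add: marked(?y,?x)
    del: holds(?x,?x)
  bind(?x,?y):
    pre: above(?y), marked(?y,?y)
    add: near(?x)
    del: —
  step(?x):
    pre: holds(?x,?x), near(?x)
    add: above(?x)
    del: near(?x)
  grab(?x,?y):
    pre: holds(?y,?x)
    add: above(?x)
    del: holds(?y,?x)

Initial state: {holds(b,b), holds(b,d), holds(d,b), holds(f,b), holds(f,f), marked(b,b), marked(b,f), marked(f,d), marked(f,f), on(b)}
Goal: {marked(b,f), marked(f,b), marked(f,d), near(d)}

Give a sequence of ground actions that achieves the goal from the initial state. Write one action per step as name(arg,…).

1. free(b,f)  →  {holds(b,d), holds(d,b), holds(f,b), holds(f,f), marked(b,b), marked(b,f), marked(f,b), marked(f,d), marked(f,f), on(b)}
2. grab(b,d)  →  {above(b), holds(b,d), holds(f,b), holds(f,f), marked(b,b), marked(b,f), marked(f,b), marked(f,d), marked(f,f), on(b)}
3. bind(d,b)  →  {above(b), holds(b,d), holds(f,b), holds(f,f), marked(b,b), marked(b,f), marked(f,b), marked(f,d), marked(f,f), near(d), on(b)}

free(b,f); grab(b,d); bind(d,b)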